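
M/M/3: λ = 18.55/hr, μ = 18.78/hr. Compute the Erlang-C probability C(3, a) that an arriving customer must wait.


a = λ/μ = 0.9878; ρ = a/3 = 0.3293
P₀ = 0.368319 (from M/M/c formula)
C(c,a) = [a^c/(c!(1−ρ))]·P₀ = [0.96371/(6·0.6707)]·0.368319
= 0.23946·0.368319 = 0.088198

Final: 0.088198


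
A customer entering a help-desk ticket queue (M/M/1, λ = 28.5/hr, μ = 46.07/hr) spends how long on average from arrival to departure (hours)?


W = 1/(μ−λ) = 1/(46.07 − 28.5) = 1/17.57 = 0.05692 hr

Final: 0.05692 hr


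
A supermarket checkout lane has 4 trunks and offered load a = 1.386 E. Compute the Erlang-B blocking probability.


B(c,a) = (a^c/c!) / Σ_{k=0}^{c} a^k/k!
a^4/4! = 0.153759
Σ terms (k=0..4): 1.00000 + 1.38600 + 0.96050 + 0.44375 + 0.15376 = 3.944007
B = 0.153759/3.944007 = 0.038986

Final: 0.038986


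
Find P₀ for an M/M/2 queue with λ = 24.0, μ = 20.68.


a = λ/μ = 24.0/20.68 = 1.1605; ρ = a/c = 0.5803
Σ_{k=0}^{1} a^k/k! (terms k=0..1) = 1.00000 + 1.16054 = 2.16054
Tail: a^2/(2!(1−ρ)) = 1.34686/(2·0.4197) = 1.60444
P₀ = 1/(2.16054 + 1.60444) = 1/3.76498 = 0.265606

Final: 0.265606


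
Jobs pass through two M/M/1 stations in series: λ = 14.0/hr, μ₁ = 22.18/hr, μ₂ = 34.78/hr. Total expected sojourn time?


Each node sees arrival rate λ = 14.0/hr (tandem ⇒ throughput preserved).
W₁ = 1/(μ₁−λ) = 1/(22.18−14.0) = 0.12225 hr
W₂ = 1/(μ₂−λ) = 1/(34.78−14.0) = 0.04812 hr
W_total = W₁ + W₂ = 0.12225 + 0.04812 = 0.17037 hr

Final: 0.17037 hr


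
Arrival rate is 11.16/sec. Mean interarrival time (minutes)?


Mean interarrival time = 1/λ = 1/11.16 second = 0.08961 second
In minutes: 0.08961 × 0.0166667 = 0.001493 min

Final: 0.001493 min


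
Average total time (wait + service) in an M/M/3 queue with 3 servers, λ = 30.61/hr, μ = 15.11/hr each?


a = 2.0258; ρ = 0.6753; P₀ = 0.107012
Lq = P₀·a^c·ρ/(c!(1−ρ)²) = 0.94953
Wq = Lq/λ = 0.94953/30.61 = 0.03102 hr
W = Wq + 1/μ = 0.03102 + 0.06618 = 0.09720 hr

Final: 0.09720 hr


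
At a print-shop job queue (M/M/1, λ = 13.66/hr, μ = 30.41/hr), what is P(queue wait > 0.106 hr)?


ρ = 13.66/30.41 = 0.4492
P(Wq > t) = ρ·e^{−(μ−λ)t} = 0.4492·e^{−1.7755}
= 0.4492·0.169399 = 0.076093

Final: 0.076093


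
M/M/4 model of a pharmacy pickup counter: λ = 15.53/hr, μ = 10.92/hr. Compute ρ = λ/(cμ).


ρ = λ/(cμ) = 15.53/(4·10.92) = 15.53/43.68 = 0.3555

Final: 0.3555


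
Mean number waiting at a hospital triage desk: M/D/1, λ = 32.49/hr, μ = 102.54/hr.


ρ = 32.49/102.54 = 0.3169
M/D/1: Lq = ρ²/(2(1−ρ)) = 0.1004/(2·0.6831) = 0.07348

Final: 0.07348


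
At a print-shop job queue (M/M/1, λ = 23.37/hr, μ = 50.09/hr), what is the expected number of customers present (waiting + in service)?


ρ = λ/μ = 23.37/50.09 = 0.4666
L = ρ/(1−ρ) = 0.4666/(1 − 0.4666) = 0.4666/0.5334 = 0.8746

Final: 0.8746


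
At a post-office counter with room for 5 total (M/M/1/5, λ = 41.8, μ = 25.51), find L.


ρ = 41.8/25.51 = 1.6386
L = ρ[1 − (K+1)ρ^K + Kρ^(K+1)] / [(1−ρ)(1−ρ^(K+1))]
Numerator: 1.6386·(1 − 6·11.812154 + 5·19.355079) = 44.081658
Denominator: (-0.6386)·(-18.355079) = 11.721060
L = 44.081658/11.721060 = 3.7609

Final: 3.7609


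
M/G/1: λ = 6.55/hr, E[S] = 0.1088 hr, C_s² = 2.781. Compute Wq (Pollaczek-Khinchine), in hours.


ρ = λ·E[S] = 6.55·0.1088 = 0.7126
E[S²] = E[S]²(1+C_s²) = 0.1088²·(1+2.781) = 0.044757
Wq = λ·E[S²]/(2(1−ρ)) = 6.55·0.044757/(2·0.2874) = 0.51009 hr

Final: 0.51009 hr


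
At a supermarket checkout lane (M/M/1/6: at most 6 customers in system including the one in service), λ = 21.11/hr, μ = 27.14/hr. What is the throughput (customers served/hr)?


ρ = 0.7778; P_K = (1−ρ)ρ^6/(1−ρ^7) = 0.059440
λ_eff = λ(1 − P_K) = 21.11·(1 − 0.059440) = 21.11·0.940560 = 19.8552 /hr

Final: 19.8552 /hr


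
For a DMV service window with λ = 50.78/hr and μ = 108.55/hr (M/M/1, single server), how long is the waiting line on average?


ρ = 50.78/108.55 = 0.4678
Lq = ρ²/(1−ρ) = 0.2188/0.5322 = 0.4112

Final: 0.4112


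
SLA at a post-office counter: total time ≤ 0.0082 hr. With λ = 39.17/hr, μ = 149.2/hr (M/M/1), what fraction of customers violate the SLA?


W ~ Exponential(μ−λ) for M/M/1.
μ − λ = 149.2 − 39.17 = 110.0300
P(W > t) = e^{−(μ−λ)t} = e^{−0.9022} = 0.405658

Final: 0.405658


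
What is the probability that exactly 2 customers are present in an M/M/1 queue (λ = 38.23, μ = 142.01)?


ρ = 38.23/142.01 = 0.2692
P_n = (1−ρ)·ρ^n = (1 − 0.2692)·0.2692^2 = 0.7308·0.072472 = 0.052962

Final: 0.052962


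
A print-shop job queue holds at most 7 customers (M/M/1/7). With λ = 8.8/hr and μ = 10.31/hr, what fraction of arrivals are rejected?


ρ = λ/μ = 8.8/10.31 = 0.8535
P_K = (1−ρ)ρ^K/(1−ρ^(K+1)) = (0.1465·0.330041)/(1 − 0.281703)
= 0.048338/0.718297 = 0.067295

Final: 0.067295


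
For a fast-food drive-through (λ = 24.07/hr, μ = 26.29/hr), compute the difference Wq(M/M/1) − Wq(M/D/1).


ρ = 24.07/26.29 = 0.9156
Wq(M/M/1) = ρ/(μ−λ) = 0.9156/2.22 = 0.41241 hr
Wq(M/D/1) = ρ/(2(μ−λ)) = 0.20621 hr
Savings = 0.41241 − 0.20621 = 0.20621 hr

Final: 0.20621 hr


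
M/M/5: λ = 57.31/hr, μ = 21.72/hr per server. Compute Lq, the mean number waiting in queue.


a = λ/μ = 2.6386; ρ = a/5 = 0.5277
P₀ = 0.069168
Lq = P₀·a^c·ρ / (c!·(1−ρ)²) = 0.069168·127.89481·0.5277/(120·0.22305)
= 0.17441

Final: 0.17441


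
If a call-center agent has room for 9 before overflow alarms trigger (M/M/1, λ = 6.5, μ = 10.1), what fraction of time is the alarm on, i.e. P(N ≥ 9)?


ρ = 6.5/10.1 = 0.6436
P(N ≥ n) = ρ^n = 0.6436^9 = 0.018938

Final: 0.018938


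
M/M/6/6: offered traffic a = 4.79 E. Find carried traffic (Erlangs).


B(6,4.79) = 0.176025 (Erlang-B)
Carried load = a(1 − B) = 4.79·(1 − 0.176025) = 4.79·0.823975 = 3.9468 E

Final: 3.9468 Erlangs


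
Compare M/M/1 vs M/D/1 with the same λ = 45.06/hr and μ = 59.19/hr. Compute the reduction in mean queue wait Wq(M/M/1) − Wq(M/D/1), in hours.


ρ = 45.06/59.19 = 0.7613
Wq(M/M/1) = ρ/(μ−λ) = 0.7613/14.13 = 0.05388 hr
Wq(M/D/1) = ρ/(2(μ−λ)) = 0.02694 hr
Savings = 0.05388 − 0.02694 = 0.02694 hr

Final: 0.02694 hr


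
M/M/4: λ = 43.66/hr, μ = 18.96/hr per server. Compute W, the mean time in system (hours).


a = 2.3027; ρ = 0.5757; P₀ = 0.093021
Lq = P₀·a^c·ρ/(c!(1−ρ)²) = 0.34847
Wq = Lq/λ = 0.34847/43.66 = 0.007981 hr
W = Wq + 1/μ = 0.007981 + 0.05274 = 0.06072 hr

Final: 0.06072 hr


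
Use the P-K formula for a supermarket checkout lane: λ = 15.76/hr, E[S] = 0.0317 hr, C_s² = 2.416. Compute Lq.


ρ = λ·E[S] = 15.76·0.0317 = 0.4996
Lq = ρ²(1+C_s²)/(2(1−ρ)) = 0.2496·(1+2.416)/(2·0.5004)
= 0.2496·3.4160/1.0008 = 0.85191

Final: 0.85191


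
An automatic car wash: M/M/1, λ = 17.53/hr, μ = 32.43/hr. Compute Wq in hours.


ρ = 17.53/32.43 = 0.5405
Wq = ρ/(μ−λ) = 0.5405/(32.43 − 17.53) = 0.5405/14.90 = 0.03628 hr

Final: 0.03628 hr


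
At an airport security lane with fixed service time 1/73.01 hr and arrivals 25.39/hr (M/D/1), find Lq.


ρ = 25.39/73.01 = 0.3478
M/D/1: Lq = ρ²/(2(1−ρ)) = 0.1209/(2·0.6522) = 0.09271

Final: 0.09271


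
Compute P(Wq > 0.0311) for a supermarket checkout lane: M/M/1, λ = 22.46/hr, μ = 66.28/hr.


ρ = 22.46/66.28 = 0.3389
P(Wq > t) = ρ·e^{−(μ−λ)t} = 0.3389·e^{−1.3628}
= 0.3389·0.255943 = 0.086730

Final: 0.086730


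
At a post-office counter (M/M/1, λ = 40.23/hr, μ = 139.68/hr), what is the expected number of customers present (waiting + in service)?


ρ = λ/μ = 40.23/139.68 = 0.2880
L = ρ/(1−ρ) = 0.2880/(1 − 0.2880) = 0.2880/0.7120 = 0.4045

Final: 0.4045


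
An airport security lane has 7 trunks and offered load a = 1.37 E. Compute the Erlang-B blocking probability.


B(c,a) = (a^c/c!) / Σ_{k=0}^{c} a^k/k!
a^7/7! = 0.001797
Σ terms (k=0..7): 1.00000 + 1.37000 + 0.93845 + 0.42856 + 0.14678 + 0.04022 + 0.009183 + 0.001797 = 3.934989
B = 0.001797/3.934989 = 0.0004567

Final: 0.0004567


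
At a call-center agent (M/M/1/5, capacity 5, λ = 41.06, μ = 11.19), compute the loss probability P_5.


ρ = λ/μ = 41.06/11.19 = 3.6693
P_K = (1−ρ)ρ^K/(1−ρ^(K+1)) = (-2.6693·665.187826)/(1 − 2440.805375)
= -1775.617549/-2439.805375 = 0.727770

Final: 0.727770


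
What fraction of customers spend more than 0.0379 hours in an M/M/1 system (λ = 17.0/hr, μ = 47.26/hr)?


W ~ Exponential(μ−λ) for M/M/1.
μ − λ = 47.26 − 17.0 = 30.2600
P(W > t) = e^{−(μ−λ)t} = e^{−1.1469} = 0.317634

Final: 0.317634


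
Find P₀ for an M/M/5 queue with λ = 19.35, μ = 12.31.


a = λ/μ = 19.35/12.31 = 1.5719; ρ = a/c = 0.3144
Σ_{k=0}^{4} a^k/k! (terms k=0..4) = 1.00000 + 1.57189 + 1.23542 + 0.64732 + 0.25438 = 4.70901
Tail: a^5/(5!(1−ρ)) = 9.59654/(120·0.6856) = 0.11664
P₀ = 1/(4.70901 + 0.11664) = 1/4.82565 = 0.207226

Final: 0.207226


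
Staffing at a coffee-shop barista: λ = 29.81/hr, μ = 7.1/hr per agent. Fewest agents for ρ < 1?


Stability requires cμ > λ ⇔ c > λ/μ.
λ/μ = 29.81/7.1 = 4.1986
Minimum integer c = ⌊4.1986⌋ + 1 = 5
Check: 5·7.1 = 35.50 > 29.81, while 4·7.1 = 28.40 ≤ 29.81

Final: 5 servers


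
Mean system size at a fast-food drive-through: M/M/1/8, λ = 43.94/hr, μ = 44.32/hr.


ρ = 43.94/44.32 = 0.9914
L = ρ[1 − (K+1)ρ^K + Kρ^(K+1)] / [(1−ρ)(1−ρ^(K+1))]
Numerator: 0.9914·(1 − 9·0.933431 + 8·0.925428) = 0.002521
Denominator: (0.008574)·(0.074572) = 0.0006394
L = 0.002521/0.0006394 = 3.9426

Final: 3.9426


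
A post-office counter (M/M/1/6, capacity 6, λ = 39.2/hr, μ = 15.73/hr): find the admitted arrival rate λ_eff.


ρ = 2.4921; P_K = (1−ρ)ρ^6/(1−ρ^7) = 0.599729
λ_eff = λ(1 − P_K) = 39.2·(1 − 0.599729) = 39.2·0.400271 = 15.6906 /hr

Final: 15.6906 /hr


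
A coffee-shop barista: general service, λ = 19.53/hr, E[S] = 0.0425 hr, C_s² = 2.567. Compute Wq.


ρ = λ·E[S] = 19.53·0.0425 = 0.8300
E[S²] = E[S]²(1+C_s²) = 0.0425²·(1+2.567) = 0.006443
Wq = λ·E[S²]/(2(1−ρ)) = 19.53·0.006443/(2·0.1700) = 0.37014 hr

Final: 0.37014 hr


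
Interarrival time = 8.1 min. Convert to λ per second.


λ = 1/(interarrival time) in consistent units.
1 second = 0.0166667 min, so λ = 0.0166667/8.1 = 0.002058 per second

Final: 0.002058 /sec


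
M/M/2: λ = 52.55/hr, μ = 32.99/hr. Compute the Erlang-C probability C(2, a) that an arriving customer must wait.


a = λ/μ = 1.5929; ρ = a/2 = 0.7965
P₀ = 0.113305 (from M/M/c formula)
C(c,a) = [a^c/(c!(1−ρ))]·P₀ = [2.53735/(2·0.2035)]·0.113305
= 6.23286·0.113305 = 0.706212

Final: 0.706212


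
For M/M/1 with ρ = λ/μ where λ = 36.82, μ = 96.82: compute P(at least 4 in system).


ρ = 36.82/96.82 = 0.3803
P(N ≥ n) = ρ^n = 0.3803^4 = 0.020916

Final: 0.020916


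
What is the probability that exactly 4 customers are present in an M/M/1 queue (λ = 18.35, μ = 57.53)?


ρ = 18.35/57.53 = 0.3190
P_n = (1−ρ)·ρ^n = (1 − 0.3190)·0.3190^4 = 0.6810·0.010351 = 0.007049

Final: 0.007049


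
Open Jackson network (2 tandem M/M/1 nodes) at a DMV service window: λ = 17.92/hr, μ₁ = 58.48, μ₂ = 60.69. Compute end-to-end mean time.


Each node sees arrival rate λ = 17.92/hr (tandem ⇒ throughput preserved).
W₁ = 1/(μ₁−λ) = 1/(58.48−17.92) = 0.02465 hr
W₂ = 1/(μ₂−λ) = 1/(60.69−17.92) = 0.02338 hr
W_total = W₁ + W₂ = 0.02465 + 0.02338 = 0.04804 hr

Final: 0.04804 hr


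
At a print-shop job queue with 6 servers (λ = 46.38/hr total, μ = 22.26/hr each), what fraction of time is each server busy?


ρ = λ/(cμ) = 46.38/(6·22.26) = 46.38/133.56 = 0.3473

Final: 0.3473


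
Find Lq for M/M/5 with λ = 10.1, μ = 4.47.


a = λ/μ = 2.2595; ρ = a/5 = 0.4519
P₀ = 0.102920
Lq = P₀·a^c·ρ / (c!·(1−ρ)²) = 0.102920·58.89376·0.4519/(120·0.30041)
= 0.07598

Final: 0.07598


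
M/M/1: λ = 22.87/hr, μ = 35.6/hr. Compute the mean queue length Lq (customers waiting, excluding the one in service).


ρ = 22.87/35.6 = 0.6424
Lq = ρ²/(1−ρ) = 0.4127/0.3576 = 1.1541

Final: 1.1541


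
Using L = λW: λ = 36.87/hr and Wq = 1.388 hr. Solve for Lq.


Lq = λWq = 36.87·1.388 = 51.1756

Final: 51.1756


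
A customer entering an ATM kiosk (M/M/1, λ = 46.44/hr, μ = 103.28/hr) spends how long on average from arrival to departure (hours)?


W = 1/(μ−λ) = 1/(103.28 − 46.44) = 1/56.84 = 0.01759 hr

Final: 0.01759 hr


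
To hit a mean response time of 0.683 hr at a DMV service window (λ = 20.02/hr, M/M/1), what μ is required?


W = 1/(μ−λ) ⇒ μ − λ = 1/W = 1/0.683 = 1.4641
μ = λ + 1/W = 20.02 + 1.4641 = 21.4841 per hr

Final: 21.4841 /hr


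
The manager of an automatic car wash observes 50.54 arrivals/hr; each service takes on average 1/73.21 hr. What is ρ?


ρ = λ/μ = 50.54/73.21 = 0.6903

Final: 0.6903


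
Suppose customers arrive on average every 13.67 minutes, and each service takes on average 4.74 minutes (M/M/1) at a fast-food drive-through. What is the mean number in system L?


λ = 60/13.67 = 4.3892 /hr
μ = 60/4.74 = 12.6582 /hr
ρ = λ/μ = 4.3892/12.6582 = 0.3467
L = ρ/(1−ρ) = 0.3467/0.6533 = 0.5308

Final: 0.5308


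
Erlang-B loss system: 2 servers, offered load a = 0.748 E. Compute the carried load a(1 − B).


B(2,0.748) = 0.137962 (Erlang-B)
Carried load = a(1 − B) = 0.748·(1 − 0.137962) = 0.748·0.862038 = 0.6448 E

Final: 0.6448 Erlangs


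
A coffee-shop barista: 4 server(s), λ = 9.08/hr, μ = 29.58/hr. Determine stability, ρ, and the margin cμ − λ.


Total capacity cμ = 4·29.58 = 118.32/hr
ρ = λ/(cμ) = 9.08/118.32 = 0.07674
Stable ⇔ ρ < 1: YES
Spare capacity = cμ − λ = 118.32 − 9.08 = 109.24/hr

Final: ρ = 0.07674; stable; margin = 109.24/hr


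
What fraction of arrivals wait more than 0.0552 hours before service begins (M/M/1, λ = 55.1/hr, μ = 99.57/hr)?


ρ = 55.1/99.57 = 0.5534
P(Wq > t) = ρ·e^{−(μ−λ)t} = 0.5534·e^{−2.4547}
= 0.5534·0.085885 = 0.047527

Final: 0.047527


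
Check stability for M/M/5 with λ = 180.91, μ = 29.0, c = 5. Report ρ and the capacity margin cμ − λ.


Total capacity cμ = 5·29.0 = 145.00/hr
ρ = λ/(cμ) = 180.91/145.00 = 1.2477
Stable ⇔ ρ < 1: NO
Spare capacity = cμ − λ = 145.00 − 180.91 = -35.91/hr

Final: ρ = 1.2477; unstable; margin = -35.91/hr


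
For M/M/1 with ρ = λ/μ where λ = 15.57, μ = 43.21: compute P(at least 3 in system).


ρ = 15.57/43.21 = 0.3603
P(N ≥ n) = ρ^n = 0.3603^3 = 0.046786

Final: 0.046786


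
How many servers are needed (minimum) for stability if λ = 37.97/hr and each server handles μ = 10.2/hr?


Stability requires cμ > λ ⇔ c > λ/μ.
λ/μ = 37.97/10.2 = 3.7225
Minimum integer c = ⌊3.7225⌋ + 1 = 4
Check: 4·10.2 = 40.80 > 37.97, while 3·10.2 = 30.60 ≤ 37.97

Final: 4 servers


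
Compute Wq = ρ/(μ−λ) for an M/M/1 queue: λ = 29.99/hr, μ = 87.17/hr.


ρ = 29.99/87.17 = 0.3440
Wq = ρ/(μ−λ) = 0.3440/(87.17 − 29.99) = 0.3440/57.18 = 0.006017 hr

Final: 0.006017 hr


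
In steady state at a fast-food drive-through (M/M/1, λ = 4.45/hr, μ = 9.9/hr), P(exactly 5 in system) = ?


ρ = 4.45/9.9 = 0.4495
P_n = (1−ρ)·ρ^n = (1 − 0.4495)·0.4495^5 = 0.5505·0.018349 = 0.010101

Final: 0.010101


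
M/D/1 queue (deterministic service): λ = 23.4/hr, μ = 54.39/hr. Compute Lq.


ρ = 23.4/54.39 = 0.4302
M/D/1: Lq = ρ²/(2(1−ρ)) = 0.1851/(2·0.5698) = 0.16243

Final: 0.16243


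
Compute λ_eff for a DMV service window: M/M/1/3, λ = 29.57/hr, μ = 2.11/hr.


ρ = 14.0142; P_K = (1−ρ)ρ^3/(1−ρ^4) = 0.928668
λ_eff = λ(1 − P_K) = 29.57·(1 − 0.928668) = 29.57·0.071332 = 2.1093 /hr

Final: 2.1093 /hr


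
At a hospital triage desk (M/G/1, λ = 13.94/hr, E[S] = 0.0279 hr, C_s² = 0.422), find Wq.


ρ = λ·E[S] = 13.94·0.0279 = 0.3889
E[S²] = E[S]²(1+C_s²) = 0.0279²·(1+0.422) = 0.001107
Wq = λ·E[S²]/(2(1−ρ)) = 13.94·0.001107/(2·0.6111) = 0.01263 hr

Final: 0.01263 hr


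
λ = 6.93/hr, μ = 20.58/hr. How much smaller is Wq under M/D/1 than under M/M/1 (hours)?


ρ = 6.93/20.58 = 0.3367
Wq(M/M/1) = ρ/(μ−λ) = 0.3367/13.65 = 0.02467 hr
Wq(M/D/1) = ρ/(2(μ−λ)) = 0.01233 hr
Savings = 0.02467 − 0.01233 = 0.01233 hr

Final: 0.01233 hr


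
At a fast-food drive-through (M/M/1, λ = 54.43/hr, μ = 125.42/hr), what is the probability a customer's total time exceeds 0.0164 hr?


W ~ Exponential(μ−λ) for M/M/1.
μ − λ = 125.42 − 54.43 = 70.9900
P(W > t) = e^{−(μ−λ)t} = e^{−1.1642} = 0.312161

Final: 0.312161


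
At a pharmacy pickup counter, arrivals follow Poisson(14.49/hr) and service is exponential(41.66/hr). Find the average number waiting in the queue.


ρ = 14.49/41.66 = 0.3478
Lq = ρ²/(1−ρ) = 0.1210/0.6522 = 0.1855

Final: 0.1855


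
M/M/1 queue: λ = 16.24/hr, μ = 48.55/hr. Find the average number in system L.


ρ = λ/μ = 16.24/48.55 = 0.3345
L = ρ/(1−ρ) = 0.3345/(1 − 0.3345) = 0.3345/0.6655 = 0.5026

Final: 0.5026


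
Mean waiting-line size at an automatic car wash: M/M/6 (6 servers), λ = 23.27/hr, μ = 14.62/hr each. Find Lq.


a = λ/μ = 1.5917; ρ = a/6 = 0.2653
P₀ = 0.203514
Lq = P₀·a^c·ρ / (c!·(1−ρ)²) = 0.203514·16.25901·0.2653/(720·0.53982)
= 0.002258

Final: 0.002258


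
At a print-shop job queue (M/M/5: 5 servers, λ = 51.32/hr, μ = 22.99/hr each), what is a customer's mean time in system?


a = 2.2323; ρ = 0.4465; P₀ = 0.105856
Lq = P₀·a^c·ρ/(c!(1−ρ)²) = 0.07124
Wq = Lq/λ = 0.07124/51.32 = 0.001388 hr
W = Wq + 1/μ = 0.001388 + 0.04350 = 0.04489 hr

Final: 0.04489 hr


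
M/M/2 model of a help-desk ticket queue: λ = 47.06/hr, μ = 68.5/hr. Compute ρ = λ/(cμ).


ρ = λ/(cμ) = 47.06/(2·68.5) = 47.06/137.00 = 0.3435

Final: 0.3435


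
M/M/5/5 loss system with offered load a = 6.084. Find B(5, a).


B(c,a) = (a^c/c!) / Σ_{k=0}^{c} a^k/k!
a^5/5! = 69.464799
Σ terms (k=0..5): 1.00000 + 6.08400 + 18.50753 + 37.53327 + 57.08810 + 69.46480 = 189.677692
B = 69.464799/189.677692 = 0.366225

Final: 0.366225


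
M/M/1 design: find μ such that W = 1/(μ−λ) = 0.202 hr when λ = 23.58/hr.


W = 1/(μ−λ) ⇒ μ − λ = 1/W = 1/0.202 = 4.9505
μ = λ + 1/W = 23.58 + 4.9505 = 28.5305 per hr

Final: 28.5305 /hr


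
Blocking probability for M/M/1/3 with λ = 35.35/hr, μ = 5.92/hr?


ρ = λ/μ = 35.35/5.92 = 5.9713
P_K = (1−ρ)ρ^K/(1−ρ^(K+1)) = (-4.9713·212.913468)/(1 − 1271.366740)
= -1058.453272/-1270.366740 = 0.833187

Final: 0.833187


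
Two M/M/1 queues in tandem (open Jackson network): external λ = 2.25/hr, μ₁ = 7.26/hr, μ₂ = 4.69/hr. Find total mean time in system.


Each node sees arrival rate λ = 2.25/hr (tandem ⇒ throughput preserved).
W₁ = 1/(μ₁−λ) = 1/(7.26−2.25) = 0.19960 hr
W₂ = 1/(μ₂−λ) = 1/(4.69−2.25) = 0.40984 hr
W_total = W₁ + W₂ = 0.19960 + 0.40984 = 0.60944 hr

Final: 0.60944 hr


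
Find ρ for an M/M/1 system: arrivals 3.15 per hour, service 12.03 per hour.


ρ = λ/μ = 3.15/12.03 = 0.2618

Final: 0.2618


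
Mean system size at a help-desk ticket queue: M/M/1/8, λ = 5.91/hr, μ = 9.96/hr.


ρ = 5.91/9.96 = 0.5934
L = ρ[1 − (K+1)ρ^K + Kρ^(K+1)] / [(1−ρ)(1−ρ^(K+1))]
Numerator: 0.5934·(1 − 9·0.015368 + 8·0.009119) = 0.554590
Denominator: (0.4066)·(0.990881) = 0.402918
L = 0.554590/0.402918 = 1.3764

Final: 1.3764


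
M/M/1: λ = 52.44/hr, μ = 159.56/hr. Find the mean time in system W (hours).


W = 1/(μ−λ) = 1/(159.56 − 52.44) = 1/107.12 = 0.009335 hr

Final: 0.009335 hr


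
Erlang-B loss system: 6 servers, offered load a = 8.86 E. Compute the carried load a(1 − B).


B(6,8.86) = 0.433839 (Erlang-B)
Carried load = a(1 − B) = 8.86·(1 − 0.433839) = 8.86·0.566161 = 5.0162 E

Final: 5.0162 Erlangs


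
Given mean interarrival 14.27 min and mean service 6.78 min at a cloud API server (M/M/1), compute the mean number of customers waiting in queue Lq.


λ = 60/14.27 = 4.2046 /hr
μ = 60/6.78 = 8.8496 /hr
ρ = λ/μ = 4.2046/8.8496 = 0.4751
Lq = ρ²/(1−ρ) = 0.2257/0.5249 = 0.4301

Final: 0.4301


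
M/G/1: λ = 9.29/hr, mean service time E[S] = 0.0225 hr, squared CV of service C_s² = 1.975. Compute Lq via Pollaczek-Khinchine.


ρ = λ·E[S] = 9.29·0.0225 = 0.2090
Lq = ρ²(1+C_s²)/(2(1−ρ)) = 0.04369·(1+1.975)/(2·0.7910)
= 0.04369·2.9750/1.5819 = 0.08217

Final: 0.08217


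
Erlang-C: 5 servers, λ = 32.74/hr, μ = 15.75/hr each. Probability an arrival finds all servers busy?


a = λ/μ = 2.0787; ρ = a/5 = 0.4157
P₀ = 0.123947 (from M/M/c formula)
C(c,a) = [a^c/(c!(1−ρ))]·P₀ = [38.81420/(120·0.5843)]·0.123947
= 0.55361·0.123947 = 0.068619

Final: 0.068619


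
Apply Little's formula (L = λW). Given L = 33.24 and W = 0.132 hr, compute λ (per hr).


λ = L/W = 33.24/0.132 = 251.8182 /hr

Final: 251.8182 /hr


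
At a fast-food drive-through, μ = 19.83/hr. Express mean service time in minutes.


Mean service time = 1/μ = 1/19.83 hour = 0.05043 hour
In minutes: 0.05043 × 60 = 3.0257 min

Final: 3.0257 min


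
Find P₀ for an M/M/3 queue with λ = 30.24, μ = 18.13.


a = λ/μ = 30.24/18.13 = 1.6680; ρ = a/c = 0.5560
Σ_{k=0}^{2} a^k/k! (terms k=0..2) = 1.00000 + 1.66795 + 1.39103 = 4.05899
Tail: a^3/(3!(1−ρ)) = 4.64036/(6·0.4440) = 1.74182
P₀ = 1/(4.05899 + 1.74182) = 1/5.80081 = 0.172390

Final: 0.172390


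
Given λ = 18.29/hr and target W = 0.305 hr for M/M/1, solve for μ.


W = 1/(μ−λ) ⇒ μ − λ = 1/W = 1/0.305 = 3.2787
μ = λ + 1/W = 18.29 + 3.2787 = 21.5687 per hr

Final: 21.5687 /hr


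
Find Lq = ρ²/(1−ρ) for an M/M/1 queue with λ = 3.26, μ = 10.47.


ρ = 3.26/10.47 = 0.3114
Lq = ρ²/(1−ρ) = 0.09695/0.6886 = 0.1408

Final: 0.1408


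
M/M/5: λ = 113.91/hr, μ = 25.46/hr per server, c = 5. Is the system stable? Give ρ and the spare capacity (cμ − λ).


Total capacity cμ = 5·25.46 = 127.30/hr
ρ = λ/(cμ) = 113.91/127.30 = 0.8948
Stable ⇔ ρ < 1: YES
Spare capacity = cμ − λ = 127.30 − 113.91 = 13.39/hr

Final: ρ = 0.8948; stable; margin = 13.39/hr


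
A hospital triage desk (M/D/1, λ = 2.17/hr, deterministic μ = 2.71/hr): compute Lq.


ρ = 2.17/2.71 = 0.8007
M/D/1: Lq = ρ²/(2(1−ρ)) = 0.6412/(2·0.1993) = 1.60889

Final: 1.60889


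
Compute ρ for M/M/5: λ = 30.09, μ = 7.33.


ρ = λ/(cμ) = 30.09/(5·7.33) = 30.09/36.65 = 0.8210

Final: 0.8210


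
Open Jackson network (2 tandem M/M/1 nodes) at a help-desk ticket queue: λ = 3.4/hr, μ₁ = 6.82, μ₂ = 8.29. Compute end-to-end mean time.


Each node sees arrival rate λ = 3.4/hr (tandem ⇒ throughput preserved).
W₁ = 1/(μ₁−λ) = 1/(6.82−3.4) = 0.29240 hr
W₂ = 1/(μ₂−λ) = 1/(8.29−3.4) = 0.20450 hr
W_total = W₁ + W₂ = 0.29240 + 0.20450 = 0.49690 hr

Final: 0.49690 hr


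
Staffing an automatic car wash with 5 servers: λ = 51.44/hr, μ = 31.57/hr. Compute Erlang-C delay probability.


a = λ/μ = 1.6294; ρ = a/5 = 0.3259
P₀ = 0.195560 (from M/M/c formula)
C(c,a) = [a^c/(c!(1−ρ))]·P₀ = [11.48502/(120·0.6741)]·0.195560
= 0.14198·0.195560 = 0.027765

Final: 0.027765


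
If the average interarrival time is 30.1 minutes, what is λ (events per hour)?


λ = 1/(interarrival time) in consistent units.
1 hour = 60 min, so λ = 60/30.1 = 1.9934 per hour

Final: 1.9934 /hr


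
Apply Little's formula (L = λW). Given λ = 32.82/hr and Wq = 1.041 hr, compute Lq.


Lq = λWq = 32.82·1.041 = 34.1656

Final: 34.1656


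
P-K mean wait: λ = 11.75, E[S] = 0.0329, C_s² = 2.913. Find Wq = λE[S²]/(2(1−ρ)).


ρ = λ·E[S] = 11.75·0.0329 = 0.3866
E[S²] = E[S]²(1+C_s²) = 0.0329²·(1+2.913) = 0.004235
Wq = λ·E[S²]/(2(1−ρ)) = 11.75·0.004235/(2·0.6134) = 0.04056 hr

Final: 0.04056 hr


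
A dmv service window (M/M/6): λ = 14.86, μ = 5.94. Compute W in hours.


a = 2.5017; ρ = 0.4169; P₀ = 0.081481
Lq = P₀·a^c·ρ/(c!(1−ρ)²) = 0.03402
Wq = Lq/λ = 0.03402/14.86 = 0.002290 hr
W = Wq + 1/μ = 0.002290 + 0.16835 = 0.17064 hr

Final: 0.17064 hr


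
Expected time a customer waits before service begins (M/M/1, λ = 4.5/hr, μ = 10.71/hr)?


ρ = 4.5/10.71 = 0.4202
Wq = ρ/(μ−λ) = 0.4202/(10.71 − 4.5) = 0.4202/6.21 = 0.06766 hr

Final: 0.06766 hr


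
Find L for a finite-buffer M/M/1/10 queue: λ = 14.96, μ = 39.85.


ρ = 14.96/39.85 = 0.3754
L = ρ[1 − (K+1)ρ^K + Kρ^(K+1)] / [(1−ρ)(1−ρ^(K+1))]
Numerator: 0.3754·(1 − 11·0.00005559 + 10·0.00002087) = 0.375257
Denominator: (0.6246)·(0.999979) = 0.624579
L = 0.375257/0.624579 = 0.6008

Final: 0.6008


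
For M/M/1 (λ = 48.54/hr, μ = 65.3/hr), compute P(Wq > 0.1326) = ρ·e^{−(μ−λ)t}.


ρ = 48.54/65.3 = 0.7433
P(Wq > t) = ρ·e^{−(μ−λ)t} = 0.7433·e^{−2.2224}
= 0.7433·0.108351 = 0.080542

Final: 0.080542


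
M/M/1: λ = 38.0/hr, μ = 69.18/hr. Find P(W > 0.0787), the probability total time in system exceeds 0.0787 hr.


W ~ Exponential(μ−λ) for M/M/1.
μ − λ = 69.18 − 38.0 = 31.1800
P(W > t) = e^{−(μ−λ)t} = e^{−2.4539} = 0.085961

Final: 0.085961


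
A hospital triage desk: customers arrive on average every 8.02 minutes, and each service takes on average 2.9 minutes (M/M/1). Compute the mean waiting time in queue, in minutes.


λ = 60/8.02 = 7.4813 /hr
μ = 60/2.9 = 20.6897 /hr
ρ = λ/μ = 7.4813/20.6897 = 0.3616
Wq = ρ/(μ−λ) = 0.3616/(20.6897−7.4813) = 0.02738 hr
In minutes: 0.02738·60 = 1.643 min

Final: 1.643 min


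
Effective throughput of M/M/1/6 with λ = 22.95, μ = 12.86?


ρ = 1.7846; P_K = (1−ρ)ρ^6/(1−ρ^7) = 0.447412
λ_eff = λ(1 − P_K) = 22.95·(1 − 0.447412) = 22.95·0.552588 = 12.6819 /hr

Final: 12.6819 /hr


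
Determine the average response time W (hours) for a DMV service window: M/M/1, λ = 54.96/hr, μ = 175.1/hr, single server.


W = 1/(μ−λ) = 1/(175.1 − 54.96) = 1/120.14 = 0.008324 hr

Final: 0.008324 hr


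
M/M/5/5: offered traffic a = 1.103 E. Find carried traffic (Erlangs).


B(5,1.103) = 0.004520 (Erlang-B)
Carried load = a(1 − B) = 1.103·(1 − 0.004520) = 1.103·0.995480 = 1.0980 E

Final: 1.0980 Erlangs


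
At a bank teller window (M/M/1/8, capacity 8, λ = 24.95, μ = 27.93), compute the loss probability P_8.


ρ = λ/μ = 24.95/27.93 = 0.8933
P_K = (1−ρ)ρ^K/(1−ρ^(K+1)) = (0.1067·0.405506)/(1 − 0.362240)
= 0.043266/0.637760 = 0.067840

Final: 0.067840


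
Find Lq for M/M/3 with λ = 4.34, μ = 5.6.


a = λ/μ = 0.7750; ρ = a/3 = 0.2583
P₀ = 0.458733
Lq = P₀·a^c·ρ / (c!·(1−ρ)²) = 0.458733·0.46548·0.2583/(6·0.55007)
= 0.01671

Final: 0.01671


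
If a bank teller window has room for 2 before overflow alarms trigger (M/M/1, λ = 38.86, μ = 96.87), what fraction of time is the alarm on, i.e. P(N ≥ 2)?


ρ = 38.86/96.87 = 0.4012
P(N ≥ n) = ρ^n = 0.4012^2 = 0.160926

Final: 0.160926


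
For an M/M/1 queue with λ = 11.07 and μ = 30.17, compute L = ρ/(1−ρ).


ρ = λ/μ = 11.07/30.17 = 0.3669
L = ρ/(1−ρ) = 0.3669/(1 − 0.3669) = 0.3669/0.6331 = 0.5796

Final: 0.5796


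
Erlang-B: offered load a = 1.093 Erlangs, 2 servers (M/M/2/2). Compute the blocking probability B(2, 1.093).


B(c,a) = (a^c/c!) / Σ_{k=0}^{c} a^k/k!
a^2/2! = 0.597324
Σ terms (k=0..2): 1.00000 + 1.09300 + 0.59732 = 2.690325
B = 0.597324/2.690325 = 0.222027

Final: 0.222027


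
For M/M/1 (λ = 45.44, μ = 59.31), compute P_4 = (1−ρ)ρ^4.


ρ = 45.44/59.31 = 0.7661
P_n = (1−ρ)·ρ^n = (1 − 0.7661)·0.7661^4 = 0.2339·0.344542 = 0.080573

Final: 0.080573


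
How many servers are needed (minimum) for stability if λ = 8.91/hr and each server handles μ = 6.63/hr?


Stability requires cμ > λ ⇔ c > λ/μ.
λ/μ = 8.91/6.63 = 1.3439
Minimum integer c = ⌊1.3439⌋ + 1 = 2
Check: 2·6.63 = 13.26 > 8.91, while 1·6.63 = 6.63 ≤ 8.91

Final: 2 servers


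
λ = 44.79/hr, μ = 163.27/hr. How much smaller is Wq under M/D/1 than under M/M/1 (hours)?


ρ = 44.79/163.27 = 0.2743
Wq(M/M/1) = ρ/(μ−λ) = 0.2743/118.48 = 0.002315 hr
Wq(M/D/1) = ρ/(2(μ−λ)) = 0.001158 hr
Savings = 0.002315 − 0.001158 = 0.001158 hr

Final: 0.001158 hr


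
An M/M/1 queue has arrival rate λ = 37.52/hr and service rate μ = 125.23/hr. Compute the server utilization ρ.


ρ = λ/μ = 37.52/125.23 = 0.2996

Final: 0.2996


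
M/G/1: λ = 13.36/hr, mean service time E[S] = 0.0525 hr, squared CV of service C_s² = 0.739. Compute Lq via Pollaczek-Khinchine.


ρ = λ·E[S] = 13.36·0.0525 = 0.7014
Lq = ρ²(1+C_s²)/(2(1−ρ)) = 0.4920·(1+0.739)/(2·0.2986)
= 0.4920·1.7390/0.5972 = 1.43256

Final: 1.43256


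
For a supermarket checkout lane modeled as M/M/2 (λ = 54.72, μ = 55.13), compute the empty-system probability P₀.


a = λ/μ = 54.72/55.13 = 0.9926; ρ = a/c = 0.4963
Σ_{k=0}^{1} a^k/k! (terms k=0..1) = 1.00000 + 0.99256 = 1.99256
Tail: a^2/(2!(1−ρ)) = 0.98518/(2·0.5037) = 0.97791
P₀ = 1/(1.99256 + 0.97791) = 1/2.97047 = 0.336647

Final: 0.336647


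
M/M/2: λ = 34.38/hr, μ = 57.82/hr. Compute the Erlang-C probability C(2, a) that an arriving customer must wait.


a = λ/μ = 0.5946; ρ = a/2 = 0.2973
P₀ = 0.541661 (from M/M/c formula)
C(c,a) = [a^c/(c!(1−ρ))]·P₀ = [0.35355/(2·0.7027)]·0.541661
= 0.25157·0.541661 = 0.136265

Final: 0.136265


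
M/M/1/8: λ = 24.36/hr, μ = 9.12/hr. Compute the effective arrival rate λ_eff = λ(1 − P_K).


ρ = 2.6711; P_K = (1−ρ)ρ^8/(1−ρ^9) = 0.625706
λ_eff = λ(1 − P_K) = 24.36·(1 − 0.625706) = 24.36·0.374294 = 9.1178 /hr

Final: 9.1178 /hr


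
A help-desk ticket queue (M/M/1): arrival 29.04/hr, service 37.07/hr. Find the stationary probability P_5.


ρ = 29.04/37.07 = 0.7834
P_n = (1−ρ)·ρ^n = (1 − 0.7834)·0.7834^5 = 0.2166·0.295033 = 0.063909

Final: 0.063909


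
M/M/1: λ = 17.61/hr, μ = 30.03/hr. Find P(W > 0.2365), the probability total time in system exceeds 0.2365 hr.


W ~ Exponential(μ−λ) for M/M/1.
μ − λ = 30.03 − 17.61 = 12.4200
P(W > t) = e^{−(μ−λ)t} = e^{−2.9373} = 0.053007

Final: 0.053007


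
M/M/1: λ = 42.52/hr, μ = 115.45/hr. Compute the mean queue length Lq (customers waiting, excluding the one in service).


ρ = 42.52/115.45 = 0.3683
Lq = ρ²/(1−ρ) = 0.1356/0.6317 = 0.2147

Final: 0.2147


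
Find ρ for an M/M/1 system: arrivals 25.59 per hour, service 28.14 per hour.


ρ = λ/μ = 25.59/28.14 = 0.9094

Final: 0.9094


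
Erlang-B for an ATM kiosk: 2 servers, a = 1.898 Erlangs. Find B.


B(c,a) = (a^c/c!) / Σ_{k=0}^{c} a^k/k!
a^2/2! = 1.801202
Σ terms (k=0..2): 1.00000 + 1.89800 + 1.80120 = 4.699202
B = 1.801202/4.699202 = 0.383300

Final: 0.383300


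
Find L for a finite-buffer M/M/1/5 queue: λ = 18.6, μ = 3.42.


ρ = 18.6/3.42 = 5.4386
L = ρ[1 − (K+1)ρ^K + Kρ^(K+1)] / [(1−ρ)(1−ρ^(K+1))]
Numerator: 5.4386·(1 − 6·4758.106853 + 5·25877.423237) = 548425.215276
Denominator: (-4.4386)·(-25876.423237) = 114855.001387
L = 548425.215276/114855.001387 = 4.7749

Final: 4.7749


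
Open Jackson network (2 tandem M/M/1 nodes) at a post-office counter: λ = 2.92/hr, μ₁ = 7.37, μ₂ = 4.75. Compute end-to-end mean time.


Each node sees arrival rate λ = 2.92/hr (tandem ⇒ throughput preserved).
W₁ = 1/(μ₁−λ) = 1/(7.37−2.92) = 0.22472 hr
W₂ = 1/(μ₂−λ) = 1/(4.75−2.92) = 0.54645 hr
W_total = W₁ + W₂ = 0.22472 + 0.54645 = 0.77117 hr

Final: 0.77117 hr


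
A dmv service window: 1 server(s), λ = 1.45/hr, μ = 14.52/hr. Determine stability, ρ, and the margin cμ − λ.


Total capacity cμ = 1·14.52 = 14.52/hr
ρ = λ/(cμ) = 1.45/14.52 = 0.09986
Stable ⇔ ρ < 1: YES
Spare capacity = cμ − λ = 14.52 − 1.45 = 13.07/hr

Final: ρ = 0.09986; stable; margin = 13.07/hr


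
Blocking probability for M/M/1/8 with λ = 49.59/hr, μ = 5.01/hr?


ρ = λ/μ = 49.59/5.01 = 9.8982
P_K = (1−ρ)ρ^K/(1−ρ^(K+1)) = (-8.8982·92140604.971307)/(1 − 912026467.171078)
= -819885862.199771/-912026466.171078 = 0.898972

Final: 0.898972


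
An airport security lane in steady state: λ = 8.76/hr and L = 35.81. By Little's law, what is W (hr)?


W = L/λ = 35.81/8.76 = 4.0879 hr

Final: 4.0879 hr


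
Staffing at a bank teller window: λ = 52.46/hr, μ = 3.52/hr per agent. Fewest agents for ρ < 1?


Stability requires cμ > λ ⇔ c > λ/μ.
λ/μ = 52.46/3.52 = 14.9034
Minimum integer c = ⌊14.9034⌋ + 1 = 15
Check: 15·3.52 = 52.80 > 52.46, while 14·3.52 = 49.28 ≤ 52.46

Final: 15 servers


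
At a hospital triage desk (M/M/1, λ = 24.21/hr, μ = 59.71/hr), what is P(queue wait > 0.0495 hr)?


ρ = 24.21/59.71 = 0.4055
P(Wq > t) = ρ·e^{−(μ−λ)t} = 0.4055·e^{−1.7572}
= 0.4055·0.172519 = 0.069949

Final: 0.069949


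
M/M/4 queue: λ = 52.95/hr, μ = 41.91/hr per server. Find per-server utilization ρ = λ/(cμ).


ρ = λ/(cμ) = 52.95/(4·41.91) = 52.95/167.64 = 0.3159

Final: 0.3159


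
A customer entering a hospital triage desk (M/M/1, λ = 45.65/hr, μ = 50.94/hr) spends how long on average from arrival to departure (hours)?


W = 1/(μ−λ) = 1/(50.94 − 45.65) = 1/5.29 = 0.1890 hr

Final: 0.1890 hr


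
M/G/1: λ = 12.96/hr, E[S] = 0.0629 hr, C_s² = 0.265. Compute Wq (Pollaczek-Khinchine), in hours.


ρ = λ·E[S] = 12.96·0.0629 = 0.8152
E[S²] = E[S]²(1+C_s²) = 0.0629²·(1+0.265) = 0.005005
Wq = λ·E[S²]/(2(1−ρ)) = 12.96·0.005005/(2·0.1848) = 0.17548 hr

Final: 0.17548 hr


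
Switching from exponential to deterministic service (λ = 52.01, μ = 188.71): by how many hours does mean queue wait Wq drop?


ρ = 52.01/188.71 = 0.2756
Wq(M/M/1) = ρ/(μ−λ) = 0.2756/136.70 = 0.002016 hr
Wq(M/D/1) = ρ/(2(μ−λ)) = 0.001008 hr
Savings = 0.002016 − 0.001008 = 0.001008 hr

Final: 0.001008 hr


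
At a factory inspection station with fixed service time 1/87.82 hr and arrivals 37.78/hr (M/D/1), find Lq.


ρ = 37.78/87.82 = 0.4302
M/D/1: Lq = ρ²/(2(1−ρ)) = 0.1851/(2·0.5698) = 0.16240

Final: 0.16240


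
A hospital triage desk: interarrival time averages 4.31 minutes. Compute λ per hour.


λ = 1/(interarrival time) in consistent units.
1 hour = 60 min, so λ = 60/4.31 = 13.9211 per hour

Final: 13.9211 /hr


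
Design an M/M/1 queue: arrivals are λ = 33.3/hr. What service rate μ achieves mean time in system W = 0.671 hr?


W = 1/(μ−λ) ⇒ μ − λ = 1/W = 1/0.671 = 1.4903
μ = λ + 1/W = 33.3 + 1.4903 = 34.7903 per hr

Final: 34.7903 /hr


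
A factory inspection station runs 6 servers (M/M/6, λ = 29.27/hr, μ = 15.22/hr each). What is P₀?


a = λ/μ = 29.27/15.22 = 1.9231; ρ = a/c = 0.3205
Σ_{k=0}^{5} a^k/k! (terms k=0..5) = 1.00000 + 1.92313 + 1.84921 + 1.18542 + 0.56993 + 0.21921 = 6.74690
Tail: a^6/(6!(1−ρ)) = 50.58811/(720·0.6795) = 0.10340
P₀ = 1/(6.74690 + 0.10340) = 1/6.85030 = 0.145979

Final: 0.145979


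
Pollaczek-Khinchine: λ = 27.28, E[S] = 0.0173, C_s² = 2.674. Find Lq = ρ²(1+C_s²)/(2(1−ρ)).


ρ = λ·E[S] = 27.28·0.0173 = 0.4719
Lq = ρ²(1+C_s²)/(2(1−ρ)) = 0.2227·(1+2.674)/(2·0.5281)
= 0.2227·3.6740/1.0561 = 0.77484

Final: 0.77484


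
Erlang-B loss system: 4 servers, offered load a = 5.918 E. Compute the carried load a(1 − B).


B(4,5.918) = 0.464274 (Erlang-B)
Carried load = a(1 − B) = 5.918·(1 − 0.464274) = 5.918·0.535726 = 3.1704 E

Final: 3.1704 Erlangs


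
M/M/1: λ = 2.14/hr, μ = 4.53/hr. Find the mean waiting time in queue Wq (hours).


ρ = 2.14/4.53 = 0.4724
Wq = ρ/(μ−λ) = 0.4724/(4.53 − 2.14) = 0.4724/2.39 = 0.1977 hr

Final: 0.1977 hr


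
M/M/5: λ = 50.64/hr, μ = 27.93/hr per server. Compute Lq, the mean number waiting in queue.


a = λ/μ = 1.8131; ρ = a/5 = 0.3626
P₀ = 0.162427
Lq = P₀·a^c·ρ / (c!·(1−ρ)²) = 0.162427·19.59358·0.3626/(120·0.40625)
= 0.02367

Final: 0.02367


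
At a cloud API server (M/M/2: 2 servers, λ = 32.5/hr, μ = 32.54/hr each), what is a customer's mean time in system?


a = 0.9988; ρ = 0.4994; P₀ = 0.333880
Lq = P₀·a^c·ρ/(c!(1−ρ)²) = 0.33183
Wq = Lq/λ = 0.33183/32.5 = 0.01021 hr
W = Wq + 1/μ = 0.01021 + 0.03073 = 0.04094 hr

Final: 0.04094 hr


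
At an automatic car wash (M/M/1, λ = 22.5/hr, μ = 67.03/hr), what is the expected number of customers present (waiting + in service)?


ρ = λ/μ = 22.5/67.03 = 0.3357
L = ρ/(1−ρ) = 0.3357/(1 − 0.3357) = 0.3357/0.6643 = 0.5053

Final: 0.5053


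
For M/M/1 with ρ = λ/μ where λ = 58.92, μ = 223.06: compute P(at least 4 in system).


ρ = 58.92/223.06 = 0.2641
P(N ≥ n) = ρ^n = 0.2641^4 = 0.004868

Final: 0.004868


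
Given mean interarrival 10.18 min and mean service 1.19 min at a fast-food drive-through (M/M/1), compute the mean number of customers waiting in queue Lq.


λ = 60/10.18 = 5.8939 /hr
μ = 60/1.19 = 50.4202 /hr
ρ = λ/μ = 5.8939/50.4202 = 0.1169
Lq = ρ²/(1−ρ) = 0.01366/0.8831 = 0.01547

Final: 0.01547


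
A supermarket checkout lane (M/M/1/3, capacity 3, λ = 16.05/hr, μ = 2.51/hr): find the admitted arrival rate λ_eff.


ρ = 6.3944; P_K = (1−ρ)ρ^3/(1−ρ^4) = 0.844119
λ_eff = λ(1 − P_K) = 16.05·(1 − 0.844119) = 16.05·0.155881 = 2.5019 /hr

Final: 2.5019 /hr


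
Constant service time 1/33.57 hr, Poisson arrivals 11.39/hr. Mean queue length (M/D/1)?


ρ = 11.39/33.57 = 0.3393
M/D/1: Lq = ρ²/(2(1−ρ)) = 0.1151/(2·0.6607) = 0.08712

Final: 0.08712


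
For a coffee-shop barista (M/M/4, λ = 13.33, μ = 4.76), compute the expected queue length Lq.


a = λ/μ = 2.8004; ρ = a/4 = 0.7001
P₀ = 0.050183
Lq = P₀·a^c·ρ / (c!·(1−ρ)²) = 0.050183·61.50250·0.7001/(24·0.08994)
= 1.00107

Final: 1.00107


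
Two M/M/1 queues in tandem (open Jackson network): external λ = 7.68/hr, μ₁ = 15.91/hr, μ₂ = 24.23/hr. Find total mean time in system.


Each node sees arrival rate λ = 7.68/hr (tandem ⇒ throughput preserved).
W₁ = 1/(μ₁−λ) = 1/(15.91−7.68) = 0.12151 hr
W₂ = 1/(μ₂−λ) = 1/(24.23−7.68) = 0.06042 hr
W_total = W₁ + W₂ = 0.12151 + 0.06042 = 0.18193 hr

Final: 0.18193 hr


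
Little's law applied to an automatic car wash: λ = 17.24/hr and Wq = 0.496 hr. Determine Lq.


Lq = λWq = 17.24·0.496 = 8.5510

Final: 8.5510


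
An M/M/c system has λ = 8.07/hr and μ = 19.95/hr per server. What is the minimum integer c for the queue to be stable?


Stability requires cμ > λ ⇔ c > λ/μ.
λ/μ = 8.07/19.95 = 0.4045
Minimum integer c = ⌊0.4045⌋ + 1 = 1
Check: 1·19.95 = 19.95 > 8.07, while 0·19.95 = 0.00 ≤ 8.07

Final: 1 servers


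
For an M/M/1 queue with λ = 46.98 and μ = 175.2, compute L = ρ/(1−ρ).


ρ = λ/μ = 46.98/175.2 = 0.2682
L = ρ/(1−ρ) = 0.2682/(1 − 0.2682) = 0.2682/0.7318 = 0.3664

Final: 0.3664


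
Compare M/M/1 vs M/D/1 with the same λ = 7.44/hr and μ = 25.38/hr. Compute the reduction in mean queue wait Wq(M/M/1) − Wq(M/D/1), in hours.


ρ = 7.44/25.38 = 0.2931
Wq(M/M/1) = ρ/(μ−λ) = 0.2931/17.94 = 0.01634 hr
Wq(M/D/1) = ρ/(2(μ−λ)) = 0.008170 hr
Savings = 0.01634 − 0.008170 = 0.008170 hr

Final: 0.008170 hr


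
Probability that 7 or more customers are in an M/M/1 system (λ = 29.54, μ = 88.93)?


ρ = 29.54/88.93 = 0.3322
P(N ≥ n) = ρ^n = 0.3322^7 = 0.0004462

Final: 0.0004462
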